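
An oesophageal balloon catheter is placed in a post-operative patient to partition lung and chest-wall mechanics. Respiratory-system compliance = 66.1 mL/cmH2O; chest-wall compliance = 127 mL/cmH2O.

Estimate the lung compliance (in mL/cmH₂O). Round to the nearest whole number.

1/CL = 1/Crs − 1/Ccw.
1/CL = 1/66.1 − 1/127 = 0.007255.
CL = 137.84 mL/cmH2O.

138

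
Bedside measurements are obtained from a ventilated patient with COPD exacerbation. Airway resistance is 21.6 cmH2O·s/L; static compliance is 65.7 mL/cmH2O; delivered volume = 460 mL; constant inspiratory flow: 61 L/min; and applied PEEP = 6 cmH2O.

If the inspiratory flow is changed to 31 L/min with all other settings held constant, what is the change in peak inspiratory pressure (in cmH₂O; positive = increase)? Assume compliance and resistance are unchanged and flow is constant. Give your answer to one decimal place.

-10.8

Flow: 61 L/min ÷ 60 = 1.0167 L/s.
New flow: 31 L/min ÷ 60 = 0.5167 L/s.
PIP = Vt/C + R·V̇ + PEEP (constant-flow equation of motion).
Only the resistive term changes: ΔPIP = R × ΔV̇ = 21.6 × (0.5167 − 1.0167) = 21.6 × -0.5 = -10.8 cmH2O.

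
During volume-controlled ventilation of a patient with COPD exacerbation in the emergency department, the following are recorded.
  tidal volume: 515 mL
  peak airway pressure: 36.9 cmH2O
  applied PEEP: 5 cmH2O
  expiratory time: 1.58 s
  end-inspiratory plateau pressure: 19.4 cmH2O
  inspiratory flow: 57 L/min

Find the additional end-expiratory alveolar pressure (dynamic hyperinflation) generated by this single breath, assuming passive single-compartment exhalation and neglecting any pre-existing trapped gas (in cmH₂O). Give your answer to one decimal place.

1.3

Flow: 57 L/min ÷ 60 = 0.95 L/s.
R = (PIP − Pplat)/V̇ = (36.9 − 19.4) / 0.95 = 17.5/0.95 = 18.421 cmH2O·s/L.
C = Vt/(Pplat − PEEP) = 515.0 / (19.4 − 5) = 515.0/14.4 = 35.764 mL/cmH2O.
τ = R × C = 18.421 × 0.03576 L/cmH2O = 0.6587 s.
Fraction remaining = e^(−Te/τ) = e^(−1.58/0.6587) = 0.09084; trapped volume = 515.0 × 0.09084 = 46.783 mL.
Additional alveolar pressure from trapping ≈ V_trapped / C = 46.783 / 35.764 = 1.308 cmH2O.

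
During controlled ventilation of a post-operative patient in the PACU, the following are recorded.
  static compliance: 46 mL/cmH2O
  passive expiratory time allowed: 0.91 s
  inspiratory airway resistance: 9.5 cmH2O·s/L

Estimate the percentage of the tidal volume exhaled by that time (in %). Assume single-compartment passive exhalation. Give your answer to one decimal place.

87.5

τ = R × C = 9.5 × 46 mL/cmH2O = 9.5 × 0.046 L/cmH2O = 0.437 s.
Passive exhalation: V(t)/V₀ = e^(−t/τ) = e^(−0.91/0.437) = 0.1246.
Fraction exhaled = 1 − 0.1246 = 0.8754 → 87.54%.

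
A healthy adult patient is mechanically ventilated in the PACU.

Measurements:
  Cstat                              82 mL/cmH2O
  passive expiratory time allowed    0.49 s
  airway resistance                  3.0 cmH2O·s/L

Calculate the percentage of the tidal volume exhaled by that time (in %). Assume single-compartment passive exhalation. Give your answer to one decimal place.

τ = R × C = 3.0 × 82 mL/cmH2O = 3.0 × 0.082 L/cmH2O = 0.246 s.
Passive exhalation: V(t)/V₀ = e^(−t/τ) = e^(−0.49/0.246) = 0.1364.
Fraction exhaled = 1 − 0.1364 = 0.8636 → 86.36%.

86.4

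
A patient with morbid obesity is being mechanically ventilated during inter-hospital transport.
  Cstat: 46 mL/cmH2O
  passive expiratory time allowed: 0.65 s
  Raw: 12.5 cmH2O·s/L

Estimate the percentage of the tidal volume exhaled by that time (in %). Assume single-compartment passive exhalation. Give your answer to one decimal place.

τ = R × C = 12.5 × 46 mL/cmH2O = 12.5 × 0.046 L/cmH2O = 0.575 s.
Passive exhalation: V(t)/V₀ = e^(−t/τ) = e^(−0.65/0.575) = 0.3229.
Fraction exhaled = 1 − 0.3229 = 0.6771 → 67.71%.

67.7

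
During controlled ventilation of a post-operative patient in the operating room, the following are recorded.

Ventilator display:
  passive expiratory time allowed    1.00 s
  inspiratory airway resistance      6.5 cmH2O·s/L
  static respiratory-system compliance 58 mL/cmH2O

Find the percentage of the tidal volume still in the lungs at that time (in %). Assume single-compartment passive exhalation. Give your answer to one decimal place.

τ = R × C = 6.5 × 58 mL/cmH2O = 6.5 × 0.058 L/cmH2O = 0.377 s.
Passive exhalation: V(t)/V₀ = e^(−t/τ) = e^(−1.00/0.377) = 0.07047.
Fraction remaining = 0.07047 → 7.047%.

7.0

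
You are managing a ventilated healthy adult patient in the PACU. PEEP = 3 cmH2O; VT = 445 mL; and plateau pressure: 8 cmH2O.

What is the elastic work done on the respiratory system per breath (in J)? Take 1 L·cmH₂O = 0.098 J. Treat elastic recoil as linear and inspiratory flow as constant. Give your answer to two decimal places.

Elastic work ≈ ½ × (Pplat − PEEP) × Vt = 0.5 × (8 − 3) × 0.445 L = 0.5 × 5.0 × 0.445 = 1.113 L·cmH2O.
× 0.098 J/(L·cmH2O) → 0.1091 J.

0.11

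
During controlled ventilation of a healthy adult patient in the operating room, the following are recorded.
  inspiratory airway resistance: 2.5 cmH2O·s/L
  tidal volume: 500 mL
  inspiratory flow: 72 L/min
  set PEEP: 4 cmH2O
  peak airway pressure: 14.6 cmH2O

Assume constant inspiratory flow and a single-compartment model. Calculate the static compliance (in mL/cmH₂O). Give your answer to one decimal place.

Flow: 72 L/min ÷ 60 = 1.2 L/s.
Equation of motion (constant flow): PIP = Vt/C + R·V̇ + PEEP.
Vt/C = PIP − R·V̇ − PEEP = 14.6 − 2.5×1.2 − 4 = 14.6 − 3.0 − 4 = 7.6 cmH2O.
C = Vt / 7.6 = 500 / 7.6 = 65.789 mL/cmH2O.

65.8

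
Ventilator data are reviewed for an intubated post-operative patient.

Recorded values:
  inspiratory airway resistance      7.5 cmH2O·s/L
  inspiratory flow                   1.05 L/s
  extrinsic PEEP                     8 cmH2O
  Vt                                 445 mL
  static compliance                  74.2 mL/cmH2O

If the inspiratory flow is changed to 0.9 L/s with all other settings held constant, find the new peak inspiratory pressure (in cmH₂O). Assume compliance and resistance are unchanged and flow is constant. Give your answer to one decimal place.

PIP = Vt/C + R·V̇ + PEEP (constant-flow equation of motion).
Only the resistive term changes: ΔPIP = R × ΔV̇ = 7.5 × (0.9 − 1.05) = 7.5 × -0.15 = -1.125 cmH2O.
Original PIP = 445/74.2 + 7.5×1.05 + 8 = 21.872 cmH2O; new PIP = 21.872 + (-1.125) = 20.747 cmH2O.

20.7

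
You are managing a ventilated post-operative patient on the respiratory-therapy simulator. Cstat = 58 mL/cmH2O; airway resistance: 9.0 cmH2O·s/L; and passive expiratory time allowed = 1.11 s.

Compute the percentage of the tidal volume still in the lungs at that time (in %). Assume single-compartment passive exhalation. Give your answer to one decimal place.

τ = R × C = 9.0 × 58 mL/cmH2O = 9.0 × 0.058 L/cmH2O = 0.522 s.
Passive exhalation: V(t)/V₀ = e^(−t/τ) = e^(−1.11/0.522) = 0.1193.
Fraction remaining = 0.1193 → 11.93%.

11.9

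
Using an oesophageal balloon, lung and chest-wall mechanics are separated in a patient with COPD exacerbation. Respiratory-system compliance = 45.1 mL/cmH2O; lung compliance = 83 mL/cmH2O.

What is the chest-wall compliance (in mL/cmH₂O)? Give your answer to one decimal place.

98.8

1/Ccw = 1/Crs − 1/CL.
1/Ccw = 1/45.1 − 1/83 = 0.01012.
Ccw = 98.814 mL/cmH2O.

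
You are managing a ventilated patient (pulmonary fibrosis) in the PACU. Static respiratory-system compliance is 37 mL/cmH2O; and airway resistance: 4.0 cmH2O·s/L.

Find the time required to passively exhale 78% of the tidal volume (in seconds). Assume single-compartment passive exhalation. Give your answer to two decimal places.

τ = R × C = 4.0 × 37 mL/cmH2O = 4.0 × 0.037 L/cmH2O = 0.148 s.
Exhaled fraction f = 1 − e^(−t/τ) → t = −τ·ln(1 − f) = −0.148·ln(0.22) = 0.2241 s.

0.22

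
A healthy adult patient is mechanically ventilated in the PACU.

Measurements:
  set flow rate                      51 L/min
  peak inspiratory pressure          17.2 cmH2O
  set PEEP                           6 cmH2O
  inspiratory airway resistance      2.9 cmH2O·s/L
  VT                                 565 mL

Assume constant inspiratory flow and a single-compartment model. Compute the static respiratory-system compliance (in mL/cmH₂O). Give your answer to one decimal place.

64.7

Flow: 51 L/min ÷ 60 = 0.85 L/s.
Equation of motion (constant flow): PIP = Vt/C + R·V̇ + PEEP.
Vt/C = PIP − R·V̇ − PEEP = 17.2 − 2.9×0.85 − 6 = 17.2 − 2.465 − 6 = 8.735 cmH2O.
C = Vt / 8.735 = 565 / 8.735 = 64.682 mL/cmH2O.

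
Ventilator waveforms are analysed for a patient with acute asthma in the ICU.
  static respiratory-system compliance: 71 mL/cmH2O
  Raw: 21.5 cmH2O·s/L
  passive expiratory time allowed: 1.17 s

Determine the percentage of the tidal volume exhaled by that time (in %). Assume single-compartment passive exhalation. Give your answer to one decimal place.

53.5

τ = R × C = 21.5 × 71 mL/cmH2O = 21.5 × 0.071 L/cmH2O = 1.527 s.
Passive exhalation: V(t)/V₀ = e^(−t/τ) = e^(−1.17/1.527) = 0.4648.
Fraction exhaled = 1 − 0.4648 = 0.5352 → 53.52%.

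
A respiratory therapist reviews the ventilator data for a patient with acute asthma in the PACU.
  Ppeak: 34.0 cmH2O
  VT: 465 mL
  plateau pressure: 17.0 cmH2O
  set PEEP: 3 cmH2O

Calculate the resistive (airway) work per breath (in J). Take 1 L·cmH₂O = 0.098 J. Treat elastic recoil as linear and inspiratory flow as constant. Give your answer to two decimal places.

0.77

With constant inspiratory flow the resistive pressure is constant at PIP − Pplat = 34.0 − 17.0 = 17.0 cmH2O, so resistive work = 17.0 × 0.465 = 7.905 L·cmH2O.
× 0.098 J/(L·cmH2O) → 0.7747 J.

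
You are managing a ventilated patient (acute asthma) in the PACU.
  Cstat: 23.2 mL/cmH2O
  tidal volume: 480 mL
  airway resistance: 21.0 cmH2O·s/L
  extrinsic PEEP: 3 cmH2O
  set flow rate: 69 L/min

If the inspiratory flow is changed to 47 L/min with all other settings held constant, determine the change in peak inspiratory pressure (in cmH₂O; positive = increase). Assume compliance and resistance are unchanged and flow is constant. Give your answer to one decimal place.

Flow: 69 L/min ÷ 60 = 1.15 L/s.
New flow: 47 L/min ÷ 60 = 0.7833 L/s.
PIP = Vt/C + R·V̇ + PEEP (constant-flow equation of motion).
Only the resistive term changes: ΔPIP = R × ΔV̇ = 21.0 × (0.7833 − 1.15) = 21.0 × -0.3667 = -7.701 cmH2O.

-7.7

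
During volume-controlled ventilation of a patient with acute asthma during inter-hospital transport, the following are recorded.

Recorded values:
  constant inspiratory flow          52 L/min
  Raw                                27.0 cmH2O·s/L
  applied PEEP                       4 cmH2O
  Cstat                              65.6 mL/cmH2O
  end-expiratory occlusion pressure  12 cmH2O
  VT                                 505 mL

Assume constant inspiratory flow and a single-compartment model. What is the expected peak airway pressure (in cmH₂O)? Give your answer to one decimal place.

43.1

Flow: 52 L/min ÷ 60 = 0.8667 L/s.
Total PEEP = 12 cmH2O (set 4 + intrinsic 8); this is the baseline alveolar pressure.
Equation of motion (constant flow): PIP = Vt/C + R·V̇ + PEEP.
PIP = 505/65.6 + 27.0×0.8667 + 12 = 7.698 + 23.401 + 12 = 43.099 cmH2O.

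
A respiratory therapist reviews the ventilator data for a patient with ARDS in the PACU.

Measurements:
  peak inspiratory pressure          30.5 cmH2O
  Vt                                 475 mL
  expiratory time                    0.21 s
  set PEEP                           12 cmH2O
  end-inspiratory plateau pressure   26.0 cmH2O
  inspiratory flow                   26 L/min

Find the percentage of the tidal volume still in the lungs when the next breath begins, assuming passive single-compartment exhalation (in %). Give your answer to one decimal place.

55.1

Flow: 26 L/min ÷ 60 = 0.4333 L/s.
R = (PIP − Pplat)/V̇ = (30.5 − 26.0) / 0.4333 = 4.5/0.4333 = 10.385 cmH2O·s/L.
C = Vt/(Pplat − PEEP) = 475.0 / (26.0 − 12) = 475.0/14.0 = 33.929 mL/cmH2O.
τ = R × C = 10.385 × 0.03393 L/cmH2O = 0.3524 s.
Fraction remaining at end-expiration = e^(−Te/τ) = e^(−0.21/0.3524) = 0.5511 → 55.11%.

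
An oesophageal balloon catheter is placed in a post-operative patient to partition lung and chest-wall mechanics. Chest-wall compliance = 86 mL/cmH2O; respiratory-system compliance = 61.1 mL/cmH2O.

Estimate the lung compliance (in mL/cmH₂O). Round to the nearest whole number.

1/CL = 1/Crs − 1/Ccw.
1/CL = 1/61.1 − 1/86 = 0.004739.
CL = 211.01 mL/cmH2O.

211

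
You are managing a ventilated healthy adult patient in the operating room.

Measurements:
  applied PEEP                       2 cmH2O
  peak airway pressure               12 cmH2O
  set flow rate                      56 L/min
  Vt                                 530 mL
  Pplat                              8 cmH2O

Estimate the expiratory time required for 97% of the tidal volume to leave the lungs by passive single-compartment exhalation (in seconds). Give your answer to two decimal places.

1.33

Flow: 56 L/min ÷ 60 = 0.9333 L/s.
R = (PIP − Pplat)/V̇ = (12 − 8) / 0.9333 = 4.0/0.9333 = 4.286 cmH2O·s/L.
C = Vt/(Pplat − PEEP) = 530.0 / (8 − 2) = 530.0/6.0 = 88.333 mL/cmH2O.
τ = R × C = 4.286 × 0.08833 L/cmH2O = 0.3786 s.
t = −τ·ln(1 − 0.97) = −0.3786·ln(0.03) = 1.328 s.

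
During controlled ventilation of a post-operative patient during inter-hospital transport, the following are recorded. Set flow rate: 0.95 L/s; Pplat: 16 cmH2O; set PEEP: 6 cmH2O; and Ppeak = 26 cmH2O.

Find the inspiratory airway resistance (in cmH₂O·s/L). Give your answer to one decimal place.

10.5

Raw = (PIP − Pplat) / flow = (26 − 16) / 0.95 = 10.0 / 0.95 = 10.526 cmH2O·s/L.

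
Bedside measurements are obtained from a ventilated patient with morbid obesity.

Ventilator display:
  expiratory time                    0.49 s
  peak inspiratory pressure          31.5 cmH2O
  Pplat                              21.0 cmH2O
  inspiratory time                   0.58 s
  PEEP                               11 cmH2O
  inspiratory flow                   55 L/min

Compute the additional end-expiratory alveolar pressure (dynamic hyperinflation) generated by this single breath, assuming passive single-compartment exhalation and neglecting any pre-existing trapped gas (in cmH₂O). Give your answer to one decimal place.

4.5

Flow: 55 L/min ÷ 60 = 0.9167 L/s.
Vt = flow × Ti = 0.9167 L/s × 0.58 s × 1000 mL/L = 531.69 mL.
R = (PIP − Pplat)/V̇ = (31.5 − 21.0) / 0.9167 = 10.5/0.9167 = 11.454 cmH2O·s/L.
C = Vt/(Pplat − PEEP) = 531.69 / (21.0 − 11) = 531.69/10.0 = 53.169 mL/cmH2O.
τ = R × C = 11.454 × 0.05317 L/cmH2O = 0.609 s.
Fraction remaining = e^(−Te/τ) = e^(−0.49/0.609) = 0.4473; trapped volume = 531.69 × 0.4473 = 237.82 mL.
Additional alveolar pressure from trapping ≈ V_trapped / C = 237.82 / 53.169 = 4.473 cmH2O.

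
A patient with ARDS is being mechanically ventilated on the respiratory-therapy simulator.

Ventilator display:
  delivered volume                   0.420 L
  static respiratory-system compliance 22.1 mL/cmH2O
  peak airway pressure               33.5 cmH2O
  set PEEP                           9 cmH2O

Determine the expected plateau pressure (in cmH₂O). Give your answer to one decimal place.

28.0

Pplat = PEEP + Vt / Cstat = 9 + 420 / 22.1 = 9 + 19.005 = 28.005 cmH2O.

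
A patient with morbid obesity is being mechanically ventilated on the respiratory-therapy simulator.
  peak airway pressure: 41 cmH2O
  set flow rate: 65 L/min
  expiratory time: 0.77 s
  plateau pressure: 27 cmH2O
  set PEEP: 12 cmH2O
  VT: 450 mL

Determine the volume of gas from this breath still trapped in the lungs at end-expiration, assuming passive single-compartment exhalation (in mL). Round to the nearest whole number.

Flow: 65 L/min ÷ 60 = 1.0833 L/s.
R = (PIP − Pplat)/V̇ = (41 − 27) / 1.0833 = 14.0/1.0833 = 12.923 cmH2O·s/L.
C = Vt/(Pplat − PEEP) = 450.0 / (27 − 12) = 450.0/15.0 = 30.0 mL/cmH2O.
τ = R × C = 12.923 × 0.03 L/cmH2O = 0.3877 s.
Fraction remaining = e^(−Te/τ) = e^(−0.77/0.3877) = 0.1372.
Trapped volume = 450.0 × 0.1372 = 61.74 mL.

62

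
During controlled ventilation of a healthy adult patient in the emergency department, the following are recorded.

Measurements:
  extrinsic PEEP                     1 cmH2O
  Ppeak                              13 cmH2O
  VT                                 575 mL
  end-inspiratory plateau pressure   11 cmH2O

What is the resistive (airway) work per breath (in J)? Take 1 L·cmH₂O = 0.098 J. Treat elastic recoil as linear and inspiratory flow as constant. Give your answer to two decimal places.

With constant inspiratory flow the resistive pressure is constant at PIP − Pplat = 13 − 11 = 2.0 cmH2O, so resistive work = 2.0 × 0.575 = 1.15 L·cmH2O.
× 0.098 J/(L·cmH2O) → 0.1127 J.

0.11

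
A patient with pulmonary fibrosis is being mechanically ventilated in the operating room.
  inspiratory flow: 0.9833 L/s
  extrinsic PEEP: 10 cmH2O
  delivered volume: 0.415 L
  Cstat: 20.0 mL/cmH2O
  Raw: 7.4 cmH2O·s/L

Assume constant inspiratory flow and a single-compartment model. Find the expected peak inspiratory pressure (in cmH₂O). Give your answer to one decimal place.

Equation of motion (constant flow): PIP = Vt/C + R·V̇ + PEEP.
PIP = 415/20.0 + 7.4×0.9833 + 10 = 20.75 + 7.276 + 10 = 38.026 cmH2O.

38.0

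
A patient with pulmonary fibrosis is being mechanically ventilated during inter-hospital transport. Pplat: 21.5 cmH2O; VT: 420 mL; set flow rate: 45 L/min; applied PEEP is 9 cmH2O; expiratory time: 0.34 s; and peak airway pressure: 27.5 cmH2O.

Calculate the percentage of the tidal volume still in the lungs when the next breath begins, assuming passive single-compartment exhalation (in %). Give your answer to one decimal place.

28.2

Flow: 45 L/min ÷ 60 = 0.75 L/s.
R = (PIP − Pplat)/V̇ = (27.5 − 21.5) / 0.75 = 6.0/0.75 = 8.0 cmH2O·s/L.
C = Vt/(Pplat − PEEP) = 420.0 / (21.5 − 9) = 420.0/12.5 = 33.6 mL/cmH2O.
τ = R × C = 8.0 × 0.0336 L/cmH2O = 0.2688 s.
Fraction remaining at end-expiration = e^(−Te/τ) = e^(−0.34/0.2688) = 0.2823 → 28.23%.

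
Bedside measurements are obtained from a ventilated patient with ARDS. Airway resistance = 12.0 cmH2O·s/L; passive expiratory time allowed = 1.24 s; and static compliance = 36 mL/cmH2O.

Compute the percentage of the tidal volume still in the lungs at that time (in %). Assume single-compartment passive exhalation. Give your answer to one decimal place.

5.7

τ = R × C = 12.0 × 36 mL/cmH2O = 12.0 × 0.036 L/cmH2O = 0.432 s.
Passive exhalation: V(t)/V₀ = e^(−t/τ) = e^(−1.24/0.432) = 0.05668.
Fraction remaining = 0.05668 → 5.668%.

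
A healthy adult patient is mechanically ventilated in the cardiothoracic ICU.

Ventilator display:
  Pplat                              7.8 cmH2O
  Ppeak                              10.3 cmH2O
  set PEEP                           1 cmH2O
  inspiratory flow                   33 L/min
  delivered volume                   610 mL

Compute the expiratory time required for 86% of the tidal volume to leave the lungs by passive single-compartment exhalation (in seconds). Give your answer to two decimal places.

0.80

Flow: 33 L/min ÷ 60 = 0.55 L/s.
R = (PIP − Pplat)/V̇ = (10.3 − 7.8) / 0.55 = 2.5/0.55 = 4.545 cmH2O·s/L.
C = Vt/(Pplat − PEEP) = 610.0 / (7.8 − 1) = 610.0/6.8 = 89.706 mL/cmH2O.
τ = R × C = 4.545 × 0.08971 L/cmH2O = 0.4077 s.
t = −τ·ln(1 − 0.86) = −0.4077·ln(0.14) = 0.8016 s.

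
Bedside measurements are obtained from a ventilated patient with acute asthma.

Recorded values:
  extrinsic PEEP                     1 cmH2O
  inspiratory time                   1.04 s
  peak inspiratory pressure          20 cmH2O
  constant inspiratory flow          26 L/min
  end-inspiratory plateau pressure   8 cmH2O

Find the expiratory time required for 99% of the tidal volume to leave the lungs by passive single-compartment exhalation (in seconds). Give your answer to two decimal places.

Flow: 26 L/min ÷ 60 = 0.4333 L/s.
Vt = flow × Ti = 0.4333 L/s × 1.04 s × 1000 mL/L = 450.63 mL.
R = (PIP − Pplat)/V̇ = (20 − 8) / 0.4333 = 12.0/0.4333 = 27.694 cmH2O·s/L.
C = Vt/(Pplat − PEEP) = 450.63 / (8 − 1) = 450.63/7.0 = 64.376 mL/cmH2O.
τ = R × C = 27.694 × 0.06438 L/cmH2O = 1.783 s.
t = −τ·ln(1 − 0.99) = −1.783·ln(0.01) = 8.211 s.

8.21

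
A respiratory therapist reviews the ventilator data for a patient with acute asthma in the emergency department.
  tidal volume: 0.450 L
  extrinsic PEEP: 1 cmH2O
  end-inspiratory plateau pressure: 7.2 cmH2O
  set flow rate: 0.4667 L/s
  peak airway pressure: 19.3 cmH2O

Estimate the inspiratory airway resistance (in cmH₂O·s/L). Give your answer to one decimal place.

25.9

Raw = (PIP − Pplat) / flow = (19.3 − 7.2) / 0.4667 = 12.1 / 0.4667 = 25.927 cmH2O·s/L.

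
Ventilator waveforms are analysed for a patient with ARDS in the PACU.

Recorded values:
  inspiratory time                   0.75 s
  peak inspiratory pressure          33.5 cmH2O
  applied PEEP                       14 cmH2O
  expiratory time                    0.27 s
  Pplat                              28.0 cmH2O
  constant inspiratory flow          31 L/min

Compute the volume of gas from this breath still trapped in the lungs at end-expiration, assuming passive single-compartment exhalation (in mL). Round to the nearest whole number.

155

Flow: 31 L/min ÷ 60 = 0.5167 L/s.
Vt = flow × Ti = 0.5167 L/s × 0.75 s × 1000 mL/L = 387.53 mL.
R = (PIP − Pplat)/V̇ = (33.5 − 28.0) / 0.5167 = 5.5/0.5167 = 10.644 cmH2O·s/L.
C = Vt/(Pplat − PEEP) = 387.53 / (28.0 − 14) = 387.53/14.0 = 27.681 mL/cmH2O.
τ = R × C = 10.644 × 0.02768 L/cmH2O = 0.2946 s.
Fraction remaining = e^(−Te/τ) = e^(−0.27/0.2946) = 0.3999.
Trapped volume = 387.53 × 0.3999 = 154.97 mL.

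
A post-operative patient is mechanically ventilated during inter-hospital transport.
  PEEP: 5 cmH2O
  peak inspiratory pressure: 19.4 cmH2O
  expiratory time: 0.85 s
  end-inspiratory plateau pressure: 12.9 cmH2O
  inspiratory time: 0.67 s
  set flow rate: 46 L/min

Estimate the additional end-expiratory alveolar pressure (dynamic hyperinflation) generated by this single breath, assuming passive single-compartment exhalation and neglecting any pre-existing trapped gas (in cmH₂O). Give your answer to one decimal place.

Flow: 46 L/min ÷ 60 = 0.7667 L/s.
Vt = flow × Ti = 0.7667 L/s × 0.67 s × 1000 mL/L = 513.69 mL.
R = (PIP − Pplat)/V̇ = (19.4 − 12.9) / 0.7667 = 6.5/0.7667 = 8.478 cmH2O·s/L.
C = Vt/(Pplat − PEEP) = 513.69 / (12.9 − 5) = 513.69/7.9 = 65.024 mL/cmH2O.
τ = R × C = 8.478 × 0.06502 L/cmH2O = 0.5512 s.
Fraction remaining = e^(−Te/τ) = e^(−0.85/0.5512) = 0.2139; trapped volume = 513.69 × 0.2139 = 109.88 mL.
Additional alveolar pressure from trapping ≈ V_trapped / C = 109.88 / 65.024 = 1.69 cmH2O.

1.7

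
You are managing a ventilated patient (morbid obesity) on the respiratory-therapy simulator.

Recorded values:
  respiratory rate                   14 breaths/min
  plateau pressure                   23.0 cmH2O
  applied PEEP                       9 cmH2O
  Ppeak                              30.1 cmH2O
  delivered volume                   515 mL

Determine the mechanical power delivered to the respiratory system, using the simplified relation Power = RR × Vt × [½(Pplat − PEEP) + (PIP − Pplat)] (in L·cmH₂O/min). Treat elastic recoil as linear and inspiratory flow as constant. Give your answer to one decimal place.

101.7

Per-breath work = Vt × [½(Pplat−PEEP) + (PIP−Pplat)] = 0.515 × [0.5×14.0 + 7.1] = 0.515 × 14.1 = 7.262 L·cmH2O.
Power = 14 × 7.262 = 101.67 L·cmH2O/min.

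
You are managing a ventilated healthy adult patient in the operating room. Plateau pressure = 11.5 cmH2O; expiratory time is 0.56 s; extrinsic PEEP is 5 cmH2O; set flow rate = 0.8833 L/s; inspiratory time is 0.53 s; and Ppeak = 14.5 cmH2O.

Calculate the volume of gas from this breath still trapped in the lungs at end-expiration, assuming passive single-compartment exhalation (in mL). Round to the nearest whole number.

Vt = flow × Ti = 0.8833 L/s × 0.53 s × 1000 mL/L = 468.15 mL.
R = (PIP − Pplat)/V̇ = (14.5 − 11.5) / 0.8833 = 3.0/0.8833 = 3.396 cmH2O·s/L.
C = Vt/(Pplat − PEEP) = 468.15 / (11.5 − 5) = 468.15/6.5 = 72.023 mL/cmH2O.
τ = R × C = 3.396 × 0.07202 L/cmH2O = 0.2446 s.
Fraction remaining = e^(−Te/τ) = e^(−0.56/0.2446) = 0.1013.
Trapped volume = 468.15 × 0.1013 = 47.424 mL.

47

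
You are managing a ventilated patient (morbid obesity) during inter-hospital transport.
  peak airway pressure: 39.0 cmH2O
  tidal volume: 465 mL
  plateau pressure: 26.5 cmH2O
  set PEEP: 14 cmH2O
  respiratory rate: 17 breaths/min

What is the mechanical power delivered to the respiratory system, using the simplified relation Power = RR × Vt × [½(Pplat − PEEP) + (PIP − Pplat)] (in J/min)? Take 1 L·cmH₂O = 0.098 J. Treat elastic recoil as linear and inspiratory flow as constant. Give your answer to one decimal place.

14.5

Per-breath work = Vt × [½(Pplat−PEEP) + (PIP−Pplat)] = 0.465 × [0.5×12.5 + 12.5] = 0.465 × 18.75 = 8.719 L·cmH2O.
Power = 17 × 8.719 = 148.22 L·cmH2O/min.
× 0.098 J/(L·cmH2O) → 14.526 J/min.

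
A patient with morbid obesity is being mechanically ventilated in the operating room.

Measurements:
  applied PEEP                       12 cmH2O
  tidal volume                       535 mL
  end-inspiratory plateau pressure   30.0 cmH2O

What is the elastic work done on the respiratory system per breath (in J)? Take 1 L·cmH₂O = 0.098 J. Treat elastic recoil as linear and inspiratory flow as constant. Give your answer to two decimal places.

0.47

Elastic work ≈ ½ × (Pplat − PEEP) × Vt = 0.5 × (30.0 − 12) × 0.535 L = 0.5 × 18.0 × 0.535 = 4.815 L·cmH2O.
× 0.098 J/(L·cmH2O) → 0.4719 J.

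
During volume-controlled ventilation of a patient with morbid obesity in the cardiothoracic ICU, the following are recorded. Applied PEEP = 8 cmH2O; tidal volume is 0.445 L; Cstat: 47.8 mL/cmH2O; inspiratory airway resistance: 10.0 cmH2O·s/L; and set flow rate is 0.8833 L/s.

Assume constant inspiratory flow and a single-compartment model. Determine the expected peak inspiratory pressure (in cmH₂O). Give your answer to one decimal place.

26.1

Equation of motion (constant flow): PIP = Vt/C + R·V̇ + PEEP.
PIP = 445/47.8 + 10.0×0.8833 + 8 = 9.31 + 8.833 + 8 = 26.143 cmH2O.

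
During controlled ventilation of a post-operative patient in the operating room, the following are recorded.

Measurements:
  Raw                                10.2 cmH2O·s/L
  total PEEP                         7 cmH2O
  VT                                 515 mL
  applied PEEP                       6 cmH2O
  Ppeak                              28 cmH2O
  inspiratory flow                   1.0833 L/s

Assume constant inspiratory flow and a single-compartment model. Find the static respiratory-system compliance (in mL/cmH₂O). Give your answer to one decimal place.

Total PEEP = 7 cmH2O (set 6 + intrinsic 1); this is the baseline alveolar pressure.
Equation of motion (constant flow): PIP = Vt/C + R·V̇ + PEEP.
Vt/C = PIP − R·V̇ − PEEP = 28 − 10.2×1.0833 − 7 = 28 − 11.05 − 7 = 9.95 cmH2O.
C = Vt / 9.95 = 515 / 9.95 = 51.759 mL/cmH2O.

51.8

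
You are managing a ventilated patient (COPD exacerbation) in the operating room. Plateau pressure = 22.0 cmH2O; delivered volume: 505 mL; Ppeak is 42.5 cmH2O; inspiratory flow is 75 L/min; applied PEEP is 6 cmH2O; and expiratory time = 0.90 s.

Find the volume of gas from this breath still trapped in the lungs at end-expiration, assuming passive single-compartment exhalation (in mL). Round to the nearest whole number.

89

Flow: 75 L/min ÷ 60 = 1.25 L/s.
R = (PIP − Pplat)/V̇ = (42.5 − 22.0) / 1.25 = 20.5/1.25 = 16.4 cmH2O·s/L.
C = Vt/(Pplat − PEEP) = 505.0 / (22.0 − 6) = 505.0/16.0 = 31.563 mL/cmH2O.
τ = R × C = 16.4 × 0.03156 L/cmH2O = 0.5176 s.
Fraction remaining = e^(−Te/τ) = e^(−0.90/0.5176) = 0.1757.
Trapped volume = 505.0 × 0.1757 = 88.729 mL.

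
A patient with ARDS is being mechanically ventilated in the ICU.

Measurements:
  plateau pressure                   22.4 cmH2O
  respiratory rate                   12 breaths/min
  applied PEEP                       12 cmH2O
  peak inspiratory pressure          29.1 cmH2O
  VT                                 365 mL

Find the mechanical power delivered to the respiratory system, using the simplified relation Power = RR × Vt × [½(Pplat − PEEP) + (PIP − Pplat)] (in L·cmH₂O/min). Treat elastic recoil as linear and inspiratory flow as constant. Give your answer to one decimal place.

52.1

Per-breath work = Vt × [½(Pplat−PEEP) + (PIP−Pplat)] = 0.365 × [0.5×10.4 + 6.7] = 0.365 × 11.9 = 4.344 L·cmH2O.
Power = 12 × 4.344 = 52.128 L·cmH2O/min.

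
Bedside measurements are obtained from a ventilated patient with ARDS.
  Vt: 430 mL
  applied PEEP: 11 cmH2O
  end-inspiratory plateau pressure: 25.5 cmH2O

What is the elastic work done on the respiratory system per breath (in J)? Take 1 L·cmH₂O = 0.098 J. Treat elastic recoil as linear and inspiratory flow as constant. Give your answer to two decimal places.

Elastic work ≈ ½ × (Pplat − PEEP) × Vt = 0.5 × (25.5 − 11) × 0.430 L = 0.5 × 14.5 × 0.430 = 3.118 L·cmH2O.
× 0.098 J/(L·cmH2O) → 0.3056 J.

0.31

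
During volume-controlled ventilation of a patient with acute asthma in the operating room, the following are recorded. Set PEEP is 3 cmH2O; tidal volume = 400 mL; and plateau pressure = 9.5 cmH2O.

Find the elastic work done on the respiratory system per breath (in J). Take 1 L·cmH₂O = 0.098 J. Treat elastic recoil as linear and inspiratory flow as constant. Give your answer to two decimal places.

0.13

Elastic work ≈ ½ × (Pplat − PEEP) × Vt = 0.5 × (9.5 − 3) × 0.400 L = 0.5 × 6.5 × 0.400 = 1.3 L·cmH2O.
× 0.098 J/(L·cmH2O) → 0.1274 J.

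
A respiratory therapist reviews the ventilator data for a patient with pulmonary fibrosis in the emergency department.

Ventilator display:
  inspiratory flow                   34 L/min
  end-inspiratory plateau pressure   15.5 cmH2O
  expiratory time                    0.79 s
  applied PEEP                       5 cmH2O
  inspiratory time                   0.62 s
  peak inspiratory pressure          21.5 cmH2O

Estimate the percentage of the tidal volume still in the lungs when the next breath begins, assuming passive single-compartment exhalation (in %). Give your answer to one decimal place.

Flow: 34 L/min ÷ 60 = 0.5667 L/s.
Vt = flow × Ti = 0.5667 L/s × 0.62 s × 1000 mL/L = 351.35 mL.
R = (PIP − Pplat)/V̇ = (21.5 − 15.5) / 0.5667 = 6.0/0.5667 = 10.588 cmH2O·s/L.
C = Vt/(Pplat − PEEP) = 351.35 / (15.5 − 5) = 351.35/10.5 = 33.462 mL/cmH2O.
τ = R × C = 10.588 × 0.03346 L/cmH2O = 0.3543 s.
Fraction remaining at end-expiration = e^(−Te/τ) = e^(−0.79/0.3543) = 0.1076 → 10.76%.

10.8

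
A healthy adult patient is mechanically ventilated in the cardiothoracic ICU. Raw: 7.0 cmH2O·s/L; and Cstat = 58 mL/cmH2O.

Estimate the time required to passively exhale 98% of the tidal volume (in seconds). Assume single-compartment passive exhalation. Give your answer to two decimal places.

1.59

τ = R × C = 7.0 × 58 mL/cmH2O = 7.0 × 0.058 L/cmH2O = 0.406 s.
Exhaled fraction f = 1 − e^(−t/τ) → t = −τ·ln(1 − f) = −0.406·ln(0.02) = 1.588 s.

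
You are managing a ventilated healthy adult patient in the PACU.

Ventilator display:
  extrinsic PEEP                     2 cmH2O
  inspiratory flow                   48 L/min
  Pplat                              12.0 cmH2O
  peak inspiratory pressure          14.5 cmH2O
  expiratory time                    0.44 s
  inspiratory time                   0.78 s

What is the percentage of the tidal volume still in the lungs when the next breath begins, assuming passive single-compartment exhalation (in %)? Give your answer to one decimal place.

10.5

Flow: 48 L/min ÷ 60 = 0.8 L/s.
Vt = flow × Ti = 0.8 L/s × 0.78 s × 1000 mL/L = 624.0 mL.
R = (PIP − Pplat)/V̇ = (14.5 − 12.0) / 0.8 = 2.5/0.8 = 3.125 cmH2O·s/L.
C = Vt/(Pplat − PEEP) = 624.0 / (12.0 − 2) = 624.0/10.0 = 62.4 mL/cmH2O.
τ = R × C = 3.125 × 0.0624 L/cmH2O = 0.195 s.
Fraction remaining at end-expiration = e^(−Te/τ) = e^(−0.44/0.195) = 0.1047 → 10.47%.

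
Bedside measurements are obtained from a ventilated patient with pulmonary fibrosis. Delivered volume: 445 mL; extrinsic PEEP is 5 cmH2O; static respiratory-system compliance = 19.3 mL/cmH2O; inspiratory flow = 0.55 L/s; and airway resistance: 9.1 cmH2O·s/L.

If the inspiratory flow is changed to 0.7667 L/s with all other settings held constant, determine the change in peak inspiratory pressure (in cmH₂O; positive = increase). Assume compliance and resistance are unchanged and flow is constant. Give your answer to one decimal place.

PIP = Vt/C + R·V̇ + PEEP (constant-flow equation of motion).
Only the resistive term changes: ΔPIP = R × ΔV̇ = 9.1 × (0.7667 − 0.55) = 9.1 × 0.2167 = 1.972 cmH2O.

2.0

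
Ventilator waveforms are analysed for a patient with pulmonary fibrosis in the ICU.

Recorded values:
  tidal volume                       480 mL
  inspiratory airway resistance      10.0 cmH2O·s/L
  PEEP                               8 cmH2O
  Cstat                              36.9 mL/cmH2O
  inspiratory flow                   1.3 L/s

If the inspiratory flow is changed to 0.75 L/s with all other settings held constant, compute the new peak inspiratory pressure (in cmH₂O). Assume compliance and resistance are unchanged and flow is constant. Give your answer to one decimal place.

28.5

PIP = Vt/C + R·V̇ + PEEP (constant-flow equation of motion).
Only the resistive term changes: ΔPIP = R × ΔV̇ = 10.0 × (0.75 − 1.3) = 10.0 × -0.55 = -5.5 cmH2O.
Original PIP = 480/36.9 + 10.0×1.3 + 8 = 34.008 cmH2O; new PIP = 34.008 + (-5.5) = 28.508 cmH2O.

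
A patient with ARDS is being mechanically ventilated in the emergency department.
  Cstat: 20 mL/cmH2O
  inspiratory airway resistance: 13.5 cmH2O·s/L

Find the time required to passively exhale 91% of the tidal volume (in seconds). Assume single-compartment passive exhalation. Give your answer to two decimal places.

0.65

τ = R × C = 13.5 × 20 mL/cmH2O = 13.5 × 0.020 L/cmH2O = 0.27 s.
Exhaled fraction f = 1 − e^(−t/τ) → t = −τ·ln(1 − f) = −0.27·ln(0.09) = 0.6501 s.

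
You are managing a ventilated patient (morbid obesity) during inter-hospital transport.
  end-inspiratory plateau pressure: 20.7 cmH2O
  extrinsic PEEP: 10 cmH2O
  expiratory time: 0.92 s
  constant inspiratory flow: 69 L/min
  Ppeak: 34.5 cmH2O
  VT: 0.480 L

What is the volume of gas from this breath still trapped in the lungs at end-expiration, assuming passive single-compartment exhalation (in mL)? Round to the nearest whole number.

87

Flow: 69 L/min ÷ 60 = 1.15 L/s.
R = (PIP − Pplat)/V̇ = (34.5 − 20.7) / 1.15 = 13.8/1.15 = 12.0 cmH2O·s/L.
C = Vt/(Pplat − PEEP) = 480.0 / (20.7 − 10) = 480.0/10.7 = 44.86 mL/cmH2O.
τ = R × C = 12.0 × 0.04486 L/cmH2O = 0.5383 s.
Fraction remaining = e^(−Te/τ) = e^(−0.92/0.5383) = 0.181.
Trapped volume = 480.0 × 0.181 = 86.88 mL.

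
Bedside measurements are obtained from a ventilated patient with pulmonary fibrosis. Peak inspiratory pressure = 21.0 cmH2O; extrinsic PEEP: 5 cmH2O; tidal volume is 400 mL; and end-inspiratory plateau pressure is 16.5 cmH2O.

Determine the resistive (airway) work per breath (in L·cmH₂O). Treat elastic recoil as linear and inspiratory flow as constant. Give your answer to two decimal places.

1.80

With constant inspiratory flow the resistive pressure is constant at PIP − Pplat = 21.0 − 16.5 = 4.5 cmH2O, so resistive work = 4.5 × 0.400 = 1.8 L·cmH2O.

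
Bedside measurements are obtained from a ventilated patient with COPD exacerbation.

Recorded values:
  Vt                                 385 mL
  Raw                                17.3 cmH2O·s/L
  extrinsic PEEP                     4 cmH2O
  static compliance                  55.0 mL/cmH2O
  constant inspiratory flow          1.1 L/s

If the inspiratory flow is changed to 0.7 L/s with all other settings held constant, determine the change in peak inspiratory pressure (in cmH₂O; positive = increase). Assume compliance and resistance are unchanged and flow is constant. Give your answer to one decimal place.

PIP = Vt/C + R·V̇ + PEEP (constant-flow equation of motion).
Only the resistive term changes: ΔPIP = R × ΔV̇ = 17.3 × (0.7 − 1.1) = 17.3 × -0.4 = -6.92 cmH2O.

-6.9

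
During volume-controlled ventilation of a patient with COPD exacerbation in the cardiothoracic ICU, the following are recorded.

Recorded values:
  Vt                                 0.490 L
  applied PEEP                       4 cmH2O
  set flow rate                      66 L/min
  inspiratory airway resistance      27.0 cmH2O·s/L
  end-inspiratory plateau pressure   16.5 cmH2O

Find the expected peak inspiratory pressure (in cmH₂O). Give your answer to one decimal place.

46.2

Flow: 66 L/min ÷ 60 = 1.1 L/s.
PIP = Pplat + Raw × flow = 16.5 + 27.0 × 1.1 = 16.5 + 29.7 = 46.2 cmH2O.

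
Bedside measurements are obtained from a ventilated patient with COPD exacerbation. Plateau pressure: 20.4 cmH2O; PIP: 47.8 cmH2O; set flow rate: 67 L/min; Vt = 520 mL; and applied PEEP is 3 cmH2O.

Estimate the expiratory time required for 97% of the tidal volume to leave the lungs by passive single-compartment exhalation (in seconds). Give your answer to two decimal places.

2.57

Flow: 67 L/min ÷ 60 = 1.1167 L/s.
R = (PIP − Pplat)/V̇ = (47.8 − 20.4) / 1.1167 = 27.4/1.1167 = 24.537 cmH2O·s/L.
C = Vt/(Pplat − PEEP) = 520.0 / (20.4 − 3) = 520.0/17.4 = 29.885 mL/cmH2O.
τ = R × C = 24.537 × 0.02989 L/cmH2O = 0.7334 s.
t = −τ·ln(1 − 0.97) = −0.7334·ln(0.03) = 2.572 s.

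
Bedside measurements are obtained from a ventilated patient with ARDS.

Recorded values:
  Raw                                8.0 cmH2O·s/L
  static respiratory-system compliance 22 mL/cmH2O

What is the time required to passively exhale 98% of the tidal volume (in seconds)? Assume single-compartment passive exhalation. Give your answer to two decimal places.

τ = R × C = 8.0 × 22 mL/cmH2O = 8.0 × 0.022 L/cmH2O = 0.176 s.
Exhaled fraction f = 1 − e^(−t/τ) → t = −τ·ln(1 − f) = −0.176·ln(0.02) = 0.6885 s.

0.69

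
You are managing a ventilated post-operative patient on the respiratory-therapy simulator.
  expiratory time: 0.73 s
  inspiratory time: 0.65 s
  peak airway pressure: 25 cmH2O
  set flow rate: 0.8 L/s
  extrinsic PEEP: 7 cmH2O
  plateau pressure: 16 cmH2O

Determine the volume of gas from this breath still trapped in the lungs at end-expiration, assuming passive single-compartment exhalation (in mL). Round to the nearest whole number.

169

Vt = flow × Ti = 0.8 L/s × 0.65 s × 1000 mL/L = 520.0 mL.
R = (PIP − Pplat)/V̇ = (25 − 16) / 0.8 = 9.0/0.8 = 11.25 cmH2O·s/L.
C = Vt/(Pplat − PEEP) = 520.0 / (16 − 7) = 520.0/9.0 = 57.778 mL/cmH2O.
τ = R × C = 11.25 × 0.05778 L/cmH2O = 0.65 s.
Fraction remaining = e^(−Te/τ) = e^(−0.73/0.65) = 0.3253.
Trapped volume = 520.0 × 0.3253 = 169.16 mL.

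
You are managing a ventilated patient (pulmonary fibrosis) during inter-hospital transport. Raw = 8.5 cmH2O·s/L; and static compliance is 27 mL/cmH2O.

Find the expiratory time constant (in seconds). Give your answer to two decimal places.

τ = R × C = 8.5 × 27 mL/cmH2O = 8.5 × 0.027 L/cmH2O = 0.2295 s.

0.23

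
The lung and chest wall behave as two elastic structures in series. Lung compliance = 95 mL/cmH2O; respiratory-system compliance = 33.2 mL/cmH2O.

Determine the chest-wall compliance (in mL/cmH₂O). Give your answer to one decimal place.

51.0

1/Ccw = 1/Crs − 1/CL.
1/Ccw = 1/33.2 − 1/95 = 0.01959.
Ccw = 51.046 mL/cmH2O.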